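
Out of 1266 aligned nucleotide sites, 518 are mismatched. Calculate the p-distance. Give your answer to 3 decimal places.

p = 518/1266 = 0.409162… ≈ 0.409 (to 3 d.p.).

0.409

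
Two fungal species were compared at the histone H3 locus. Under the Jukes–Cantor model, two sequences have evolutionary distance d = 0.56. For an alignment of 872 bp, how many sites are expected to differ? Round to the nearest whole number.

344

Invert JC69: p = (3/4)(1 − e^(−4d/3)) = 0.75 × (1 − e^(-0.746667)) = 0.75 × (1 − 0.473944) = 0.394542.
Expected differing sites = pL ≈ 0.394542 × 872 = 344.040624 ≈ 344.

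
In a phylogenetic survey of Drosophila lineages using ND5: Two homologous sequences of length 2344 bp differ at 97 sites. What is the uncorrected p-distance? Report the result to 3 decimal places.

p = 97/2344 = 0.041382… ≈ 0.041 (to 3 d.p.).

0.041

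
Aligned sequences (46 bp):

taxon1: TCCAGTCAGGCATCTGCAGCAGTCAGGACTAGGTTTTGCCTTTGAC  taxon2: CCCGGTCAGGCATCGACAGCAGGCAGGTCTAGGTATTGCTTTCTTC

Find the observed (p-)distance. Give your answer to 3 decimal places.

The sequences differ at 11 of 46 positions.
p = 11/46 = 0.239130… ≈ 0.239 (to 3 d.p.).

0.239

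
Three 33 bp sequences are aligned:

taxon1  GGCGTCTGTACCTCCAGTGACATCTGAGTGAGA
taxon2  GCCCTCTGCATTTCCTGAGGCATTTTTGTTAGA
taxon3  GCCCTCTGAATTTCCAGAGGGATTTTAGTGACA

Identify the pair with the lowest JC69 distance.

taxon2 and taxon3

taxon1–taxon2: 12/33 differ, p = 0.364, d = 0.497.
taxon1–taxon3: 11/33 differ, p = 0.333, d = 0.441.
taxon2–taxon3: 6/33 differ, p = 0.182, d = 0.208.
The smallest distance is between taxon2 and taxon3.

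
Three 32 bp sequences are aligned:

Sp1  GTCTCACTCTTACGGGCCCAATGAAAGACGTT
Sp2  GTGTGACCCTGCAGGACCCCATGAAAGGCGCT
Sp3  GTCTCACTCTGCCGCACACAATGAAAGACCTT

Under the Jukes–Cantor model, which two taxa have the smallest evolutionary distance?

Sp1 and Sp3

Sp1–Sp2: 10/32 differ, p = 0.313, d = 0.404.
Sp1–Sp3: 6/32 differ, p = 0.188, d = 0.216.
Sp2–Sp3: 10/32 differ, p = 0.313, d = 0.404.
The smallest distance is between Sp1 and Sp3.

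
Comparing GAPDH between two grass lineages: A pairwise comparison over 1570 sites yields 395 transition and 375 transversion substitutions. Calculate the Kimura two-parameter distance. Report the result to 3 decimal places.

P = 395/1570 ≈ 0.251592 and Q = 375/1570 ≈ 0.238854.
Under the Kimura two-parameter model, d = −½ ln(1 − 2P − Q) − ¼ ln(1 − 2Q).
1 − 2P − Q = 0.257962, giving −½ ln(0.257962) = 0.677471.
1 − 2Q = 0.522292, giving −¼ ln(0.522292) = 0.162382.
d = 0.677471 + 0.162382 = 0.839853.

0.840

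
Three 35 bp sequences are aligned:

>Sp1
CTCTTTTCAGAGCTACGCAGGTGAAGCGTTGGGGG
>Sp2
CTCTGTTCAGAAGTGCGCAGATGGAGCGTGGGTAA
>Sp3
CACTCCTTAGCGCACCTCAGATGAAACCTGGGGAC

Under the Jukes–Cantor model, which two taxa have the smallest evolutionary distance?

Sp1 and Sp2

Sp1–Sp2: 10/35 differ, p = 0.286, d = 0.360.
Sp1–Sp3: 14/35 differ, p = 0.400, d = 0.572.
Sp2–Sp3: 15/35 differ, p = 0.429, d = 0.635.
The smallest distance is between Sp1 and Sp2.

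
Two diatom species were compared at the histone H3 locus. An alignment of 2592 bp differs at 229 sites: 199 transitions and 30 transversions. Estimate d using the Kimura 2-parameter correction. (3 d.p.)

0.096

P = 199/2592 ≈ 0.076775 and Q = 30/2592 ≈ 0.011574.
Under the Kimura two-parameter model, d = −½ ln(1 − 2P − Q) − ¼ ln(1 − 2Q).
1 − 2P − Q = 0.834876, giving −½ ln(0.834876) = 0.090236.
1 − 2Q = 0.976852, giving −¼ ln(0.976852) = 0.005855.
d = 0.090236 + 0.005855 = 0.096091.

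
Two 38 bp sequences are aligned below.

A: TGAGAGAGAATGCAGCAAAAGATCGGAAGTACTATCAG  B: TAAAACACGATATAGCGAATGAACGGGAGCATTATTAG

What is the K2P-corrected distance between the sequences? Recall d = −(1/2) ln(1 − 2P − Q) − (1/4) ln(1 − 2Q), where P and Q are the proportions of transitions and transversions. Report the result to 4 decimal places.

Of 38 sites, 10 differences are transitions and 4 are transversions, so P = 10/38 ≈ 0.263158 and Q = 4/38 ≈ 0.105263.
Under the Kimura two-parameter model, d = −½ ln(1 − 2P − Q) − ¼ ln(1 − 2Q).
1 − 2P − Q = 0.368421, giving −½ ln(0.368421) = 0.499264.
1 − 2Q = 0.789474, giving −¼ ln(0.789474) = 0.059097.
d = 0.499264 + 0.059097 = 0.558361.

0.5584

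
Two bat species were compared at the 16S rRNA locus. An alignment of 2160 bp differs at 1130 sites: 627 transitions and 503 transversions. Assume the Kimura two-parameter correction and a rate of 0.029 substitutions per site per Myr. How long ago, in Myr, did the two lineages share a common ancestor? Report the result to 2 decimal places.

17.18

P = 627/2160 ≈ 0.290278 and Q = 503/2160 ≈ 0.23287.
Under the Kimura two-parameter model, d = −½ ln(1 − 2P − Q) − ¼ ln(1 − 2Q).
1 − 2P − Q = 0.186574, giving −½ ln(0.186574) = 0.839464.
1 − 2Q = 0.53426, giving −¼ ln(0.53426) = 0.156718.
d = 0.839464 + 0.156718 = 0.996182.
Under a molecular clock d = 2μt, so t = d/(2μ) = 0.996182 / (2 × 0.029) = 17.18 Myr.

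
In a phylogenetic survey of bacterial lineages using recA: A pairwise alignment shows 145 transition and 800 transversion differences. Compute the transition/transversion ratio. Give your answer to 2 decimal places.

R = 145/800 = 0.18125 ≈ 0.18 (to 2 d.p.).

0.18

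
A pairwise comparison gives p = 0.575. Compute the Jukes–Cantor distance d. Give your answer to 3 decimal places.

d = −(3/4) ln(1 − 4p/3) = −0.75 ln(1 − 0.766667) = −0.75 ln(0.233333)
  = −0.75 × (-1.455289) = 1.091467 substitutions/site.

1.091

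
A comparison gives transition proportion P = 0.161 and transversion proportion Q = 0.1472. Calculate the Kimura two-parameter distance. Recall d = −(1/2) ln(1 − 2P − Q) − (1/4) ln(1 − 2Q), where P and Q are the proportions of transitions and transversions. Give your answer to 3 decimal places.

0.404

Under the Kimura two-parameter model, d = −½ ln(1 − 2P − Q) − ¼ ln(1 − 2Q).
1 − 2P − Q = 0.5308, giving −½ ln(0.5308) = 0.316685.
1 − 2Q = 0.7056, giving −¼ ln(0.7056) = 0.087177.
d = 0.316685 + 0.087177 = 0.403862.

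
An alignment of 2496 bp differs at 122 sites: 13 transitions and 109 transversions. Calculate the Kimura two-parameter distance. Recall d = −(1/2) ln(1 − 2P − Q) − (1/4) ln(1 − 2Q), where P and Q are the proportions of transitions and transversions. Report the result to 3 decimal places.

0.051

P = 13/2496 ≈ 0.005208 and Q = 109/2496 ≈ 0.04367.
Under the Kimura two-parameter model, d = −½ ln(1 − 2P − Q) − ¼ ln(1 − 2Q).
1 − 2P − Q = 0.945914, giving −½ ln(0.945914) = 0.027802.
1 − 2Q = 0.91266, giving −¼ ln(0.91266) = 0.022848.
d = 0.027802 + 0.022848 = 0.050650.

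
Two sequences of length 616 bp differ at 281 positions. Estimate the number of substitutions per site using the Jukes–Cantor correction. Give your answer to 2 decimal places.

p = 281/616 ≈ 0.456169.
d = −(3/4) ln(1 − 4p/3) = −0.75 ln(1 − 0.608225) = −0.75 ln(0.391775)
  = −0.75 × (-0.937068) = 0.702801 substitutions/site.

0.70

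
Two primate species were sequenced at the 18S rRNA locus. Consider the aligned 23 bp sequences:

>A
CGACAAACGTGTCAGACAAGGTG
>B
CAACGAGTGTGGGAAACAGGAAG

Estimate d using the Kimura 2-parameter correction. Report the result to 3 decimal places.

Of 23 sites, 7 differences are transitions and 3 are transversions, so P = 7/23 ≈ 0.304348 and Q = 3/23 ≈ 0.130435.
Under the Kimura two-parameter model, d = −½ ln(1 − 2P − Q) − ¼ ln(1 − 2Q).
1 − 2P − Q = 0.260869, giving −½ ln(0.260869) = 0.671868.
1 − 2Q = 0.73913, giving −¼ ln(0.73913) = 0.075570.
d = 0.671868 + 0.075570 = 0.747438.

0.747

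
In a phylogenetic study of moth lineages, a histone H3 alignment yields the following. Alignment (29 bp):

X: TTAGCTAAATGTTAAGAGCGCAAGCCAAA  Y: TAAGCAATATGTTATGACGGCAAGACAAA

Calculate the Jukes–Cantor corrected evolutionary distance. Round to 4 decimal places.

The sequences differ at 7 of 29 sites (2, 6, 8, 15, 18, 19, 25), so p = 7/29 ≈ 0.241379.
d = −(3/4) ln(1 − 4p/3) = −0.75 ln(1 − 0.321839) = −0.75 ln(0.678161)
  = −0.75 × (-0.388371) = 0.291278 substitutions/site.

0.2913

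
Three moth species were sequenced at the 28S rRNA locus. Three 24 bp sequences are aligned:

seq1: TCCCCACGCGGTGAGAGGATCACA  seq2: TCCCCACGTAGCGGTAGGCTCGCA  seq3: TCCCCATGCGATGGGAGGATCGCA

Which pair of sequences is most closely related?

seq1 and seq3

seq1–seq2: 7/24 differ, p = 0.292, d = 0.369.
seq1–seq3: 4/24 differ, p = 0.167, d = 0.188.
seq2–seq3: 7/24 differ, p = 0.292, d = 0.369.
The smallest distance is between seq1 and seq3.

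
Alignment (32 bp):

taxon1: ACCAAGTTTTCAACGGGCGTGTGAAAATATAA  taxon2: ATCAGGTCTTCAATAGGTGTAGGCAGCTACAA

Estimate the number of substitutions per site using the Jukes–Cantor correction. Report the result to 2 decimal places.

0.52

The sequences differ at 12 of 32 sites, so p = 12/32 = 0.375.
d = −(3/4) ln(1 − 4p/3) = −0.75 ln(1 − 0.5) = −0.75 ln(0.5)
  = −0.75 × (-0.693147) = 0.519860 substitutions/site.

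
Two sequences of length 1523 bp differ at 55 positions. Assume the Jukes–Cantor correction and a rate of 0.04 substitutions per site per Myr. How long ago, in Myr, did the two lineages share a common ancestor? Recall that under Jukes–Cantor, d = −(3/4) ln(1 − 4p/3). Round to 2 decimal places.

0.46

p = 55/1523 ≈ 0.036113.
d = −(3/4) ln(1 − 4p/3) = −0.75 ln(1 − 0.048151) = −0.75 ln(0.951849)
  = −0.75 × (-0.049349) = 0.037012 substitutions/site.
Under a molecular clock d = 2μt, so t = d/(2μ) = 0.037012 / (2 × 0.04) = 0.46 Myr.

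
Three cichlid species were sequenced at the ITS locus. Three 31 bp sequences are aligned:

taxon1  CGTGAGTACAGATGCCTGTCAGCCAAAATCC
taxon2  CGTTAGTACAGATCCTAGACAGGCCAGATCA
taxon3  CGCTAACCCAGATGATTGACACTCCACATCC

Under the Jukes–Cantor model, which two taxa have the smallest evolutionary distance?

taxon1–taxon2: 9/31 differ, p = 0.290, d = 0.367.
taxon1–taxon3: 12/31 differ, p = 0.387, d = 0.544.
taxon2–taxon3: 11/31 differ, p = 0.355, d = 0.481.
The smallest distance is between taxon1 and taxon2.

taxon1 and taxon2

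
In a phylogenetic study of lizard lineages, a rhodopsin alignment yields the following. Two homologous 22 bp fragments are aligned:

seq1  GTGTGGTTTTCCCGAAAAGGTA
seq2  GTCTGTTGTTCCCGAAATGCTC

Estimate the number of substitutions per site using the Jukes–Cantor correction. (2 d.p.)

The sequences differ at 6 of 22 sites (3, 6, 8, 18, 20, 22), so p = 6/22 ≈ 0.272727.
d = −(3/4) ln(1 − 4p/3) = −0.75 ln(1 − 0.363636) = −0.75 ln(0.636364)
  = −0.75 × (-0.451985) = 0.338989 substitutions/site.

0.34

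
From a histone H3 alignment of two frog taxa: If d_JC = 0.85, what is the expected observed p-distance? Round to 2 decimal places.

0.51

p = (3/4)(1 − e^(−4d/3)) = 0.75 × (1 − e^(-1.133333)) = 0.75 × (1 − 0.321958) = 0.508532.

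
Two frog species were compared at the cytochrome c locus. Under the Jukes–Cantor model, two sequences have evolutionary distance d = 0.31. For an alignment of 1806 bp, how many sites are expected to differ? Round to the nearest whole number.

459

Invert JC69: p = (3/4)(1 − e^(−4d/3)) = 0.75 × (1 − e^(-0.413333)) = 0.75 × (1 − 0.661442) = 0.253919.
Expected differing sites = pL ≈ 0.253919 × 1806 = 458.577714 ≈ 459.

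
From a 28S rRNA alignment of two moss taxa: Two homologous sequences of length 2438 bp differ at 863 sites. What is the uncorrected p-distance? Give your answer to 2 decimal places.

p = 863/2438 = 0.353978… ≈ 0.35 (to 2 d.p.).

0.35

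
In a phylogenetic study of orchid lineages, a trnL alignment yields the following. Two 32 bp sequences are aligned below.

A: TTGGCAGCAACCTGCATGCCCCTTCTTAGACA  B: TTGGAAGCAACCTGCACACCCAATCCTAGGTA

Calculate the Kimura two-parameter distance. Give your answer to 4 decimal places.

Of 32 sites, 5 differences are transitions and 3 are transversions, so P = 5/32 = 0.15625 and Q = 3/32 = 0.09375.
Under the Kimura two-parameter model, d = −½ ln(1 − 2P − Q) − ¼ ln(1 − 2Q).
1 − 2P − Q = 0.59375, giving −½ ln(0.59375) = 0.260648.
1 − 2Q = 0.8125, giving −¼ ln(0.8125) = 0.051910.
d = 0.260648 + 0.051910 = 0.312558.

0.3126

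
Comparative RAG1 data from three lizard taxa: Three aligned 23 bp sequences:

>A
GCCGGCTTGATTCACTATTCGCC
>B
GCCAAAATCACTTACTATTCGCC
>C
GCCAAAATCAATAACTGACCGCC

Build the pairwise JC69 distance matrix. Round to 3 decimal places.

A–B: 7/23 sites differ → p ≈ 0.304348, d = −0.75 ln(1 − 0.405797) = 0.390401 ≈ 0.390.
A–C: 10/23 sites differ → p ≈ 0.434783, d = −0.75 ln(1 − 0.579711) = 0.650110 ≈ 0.650.
B–C: 5/23 sites differ → p ≈ 0.217391, d = −0.75 ln(1 − 0.289855) = 0.256715 ≈ 0.257.

d(A,B) = 0.390, d(A,C) = 0.650, d(B,C) = 0.257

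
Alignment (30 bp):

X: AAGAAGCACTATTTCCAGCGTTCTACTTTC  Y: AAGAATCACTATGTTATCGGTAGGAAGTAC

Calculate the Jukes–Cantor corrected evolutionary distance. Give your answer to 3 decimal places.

0.647

The sequences differ at 13 of 30 sites, so p = 13/30 ≈ 0.433333.
d = −(3/4) ln(1 − 4p/3) = −0.75 ln(1 − 0.577777) = −0.75 ln(0.422223)
  = −0.75 × (-0.862222) = 0.646667 substitutions/site.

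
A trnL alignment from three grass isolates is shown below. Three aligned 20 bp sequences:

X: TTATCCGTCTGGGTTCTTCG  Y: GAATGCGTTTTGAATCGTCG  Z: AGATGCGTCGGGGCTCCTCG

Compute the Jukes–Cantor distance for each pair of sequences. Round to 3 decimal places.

d(X,Y) = 0.572, d(X,Z) = 0.383, d(Y,Z) = 0.572

X–Y: 8/20 sites differ → p = 0.4, d = −0.75 ln(1 − 0.533333) = 0.571605 ≈ 0.572.
X–Z: 6/20 sites differ → p = 0.3, d = −0.75 ln(1 − 0.4) = 0.383119 ≈ 0.383.
Y–Z: 8/20 sites differ → p = 0.4, d = −0.75 ln(1 − 0.533333) = 0.571605 ≈ 0.572.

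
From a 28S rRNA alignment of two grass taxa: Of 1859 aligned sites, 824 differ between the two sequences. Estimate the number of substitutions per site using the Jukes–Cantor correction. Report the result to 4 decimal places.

0.6705

p = 824/1859 ≈ 0.443249.
d = −(3/4) ln(1 − 4p/3) = −0.75 ln(1 − 0.590999) = −0.75 ln(0.409001)
  = −0.75 × (-0.894038) = 0.670529 substitutions/site.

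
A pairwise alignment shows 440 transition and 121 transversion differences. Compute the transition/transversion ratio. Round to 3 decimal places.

3.636

R = 440/121 = 3.636363… ≈ 3.636 (to 3 d.p.).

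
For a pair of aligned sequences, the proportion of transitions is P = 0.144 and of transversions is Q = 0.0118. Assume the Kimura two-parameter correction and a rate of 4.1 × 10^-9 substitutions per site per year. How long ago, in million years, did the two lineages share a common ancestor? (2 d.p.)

Under the Kimura two-parameter model, d = −½ ln(1 − 2P − Q) − ¼ ln(1 − 2Q).
1 − 2P − Q = 0.7002, giving −½ ln(0.7002) = 0.178195.
1 − 2Q = 0.9764, giving −¼ ln(0.9764) = 0.005971.
d = 0.178195 + 0.005971 = 0.184166.
Under a molecular clock d = 2μt, so t = d/(2μ) = 0.184166 / (2 × 4.1 × 10^-9) = 22.46 million years.

22.46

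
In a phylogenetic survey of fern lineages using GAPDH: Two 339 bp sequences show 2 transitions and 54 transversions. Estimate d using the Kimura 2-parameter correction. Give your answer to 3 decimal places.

0.190

P = 2/339 ≈ 0.0059 and Q = 54/339 ≈ 0.159292.
Under the Kimura two-parameter model, d = −½ ln(1 − 2P − Q) − ¼ ln(1 − 2Q).
1 − 2P − Q = 0.828908, giving −½ ln(0.828908) = 0.093823.
1 − 2Q = 0.681416, giving −¼ ln(0.681416) = 0.095896.
d = 0.093823 + 0.095896 = 0.189719.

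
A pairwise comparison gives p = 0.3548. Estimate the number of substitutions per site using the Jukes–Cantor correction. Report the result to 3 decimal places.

0.481

d = −(3/4) ln(1 − 4p/3) = −0.75 ln(1 − 0.473067) = −0.75 ln(0.526933)
  = −0.75 × (-0.640682) = 0.480512 substitutions/site.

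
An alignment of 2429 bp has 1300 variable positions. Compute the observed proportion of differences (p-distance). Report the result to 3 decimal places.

0.535

p = 1300/2429 = 0.535199… ≈ 0.535 (to 3 d.p.).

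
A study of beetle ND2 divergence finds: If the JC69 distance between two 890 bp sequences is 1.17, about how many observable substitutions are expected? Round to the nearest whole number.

Invert JC69: p = (3/4)(1 − e^(−4d/3)) = 0.75 × (1 − e^(-1.56)) = 0.75 × (1 − 0.210136) = 0.592398.
Expected differing sites = pL ≈ 0.592398 × 890 = 527.23422 ≈ 527.

527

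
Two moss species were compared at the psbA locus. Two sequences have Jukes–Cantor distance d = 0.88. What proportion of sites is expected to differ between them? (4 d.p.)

0.5180

p = (3/4)(1 − e^(−4d/3)) = 0.75 × (1 − e^(-1.173333)) = 0.75 × (1 − 0.309334) = 0.518000.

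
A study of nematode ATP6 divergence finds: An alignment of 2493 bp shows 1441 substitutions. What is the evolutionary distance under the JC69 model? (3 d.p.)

p = 1441/2493 ≈ 0.578018.
d = −(3/4) ln(1 − 4p/3) = −0.75 ln(1 − 0.770691) = −0.75 ln(0.229309)
  = −0.75 × (-1.472685) = 1.104514 substitutions/site.

1.105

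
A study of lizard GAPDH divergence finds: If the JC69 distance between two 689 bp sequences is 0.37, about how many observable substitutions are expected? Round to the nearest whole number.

201

Invert JC69: p = (3/4)(1 − e^(−4d/3)) = 0.75 × (1 − e^(-0.493333)) = 0.75 × (1 − 0.610588) = 0.292059.
Expected differing sites = pL ≈ 0.292059 × 689 = 201.228651 ≈ 201.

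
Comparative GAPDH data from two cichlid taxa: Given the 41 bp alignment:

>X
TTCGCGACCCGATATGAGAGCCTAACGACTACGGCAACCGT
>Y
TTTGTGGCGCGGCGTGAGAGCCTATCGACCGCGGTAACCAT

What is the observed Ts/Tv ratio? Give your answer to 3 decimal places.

Transitions are A↔G and C↔T; transversions are all other mismatches.
Transitions: 10. Transversions: 2.
R = 10/2 = 5.000.

5.000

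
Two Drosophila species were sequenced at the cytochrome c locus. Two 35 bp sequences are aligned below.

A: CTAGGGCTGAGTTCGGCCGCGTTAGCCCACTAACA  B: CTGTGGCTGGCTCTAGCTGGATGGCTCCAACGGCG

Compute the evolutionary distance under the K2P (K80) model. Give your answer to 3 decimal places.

Of 35 sites, 13 differences are transitions and 6 are transversions, so P = 13/35 ≈ 0.371429 and Q = 6/35 ≈ 0.171429.
Under the Kimura two-parameter model, d = −½ ln(1 − 2P − Q) − ¼ ln(1 − 2Q).
1 − 2P − Q = 0.085713, giving −½ ln(0.085713) = 1.228375.
1 − 2Q = 0.657142, giving −¼ ln(0.657142) = 0.104964.
d = 1.228375 + 0.104964 = 1.333339.

1.333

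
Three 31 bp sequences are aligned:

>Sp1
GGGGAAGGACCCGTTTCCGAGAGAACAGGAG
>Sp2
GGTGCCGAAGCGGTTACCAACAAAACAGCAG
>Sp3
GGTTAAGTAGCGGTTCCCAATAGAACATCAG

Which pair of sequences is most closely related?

Sp1–Sp2: 11/31 differ, p = 0.355, d = 0.481.
Sp1–Sp3: 10/31 differ, p = 0.323, d = 0.422.
Sp2–Sp3: 8/31 differ, p = 0.258, d = 0.316.
The smallest distance is between Sp2 and Sp3.

Sp2 and Sp3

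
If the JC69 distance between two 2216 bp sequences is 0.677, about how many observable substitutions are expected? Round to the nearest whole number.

Invert JC69: p = (3/4)(1 − e^(−4d/3)) = 0.75 × (1 − e^(-0.902667)) = 0.75 × (1 − 0.405487) = 0.445885.
Expected differing sites = pL ≈ 0.445885 × 2216 = 988.08116 ≈ 988.

988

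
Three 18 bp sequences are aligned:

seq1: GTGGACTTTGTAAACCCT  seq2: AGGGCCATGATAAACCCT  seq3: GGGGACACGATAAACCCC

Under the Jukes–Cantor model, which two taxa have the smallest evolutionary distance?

seq1–seq2: 6/18 differ, p = 0.333, d = 0.441.
seq1–seq3: 6/18 differ, p = 0.333, d = 0.441.
seq2–seq3: 4/18 differ, p = 0.222, d = 0.264.
The smallest distance is between seq2 and seq3.

seq2 and seq3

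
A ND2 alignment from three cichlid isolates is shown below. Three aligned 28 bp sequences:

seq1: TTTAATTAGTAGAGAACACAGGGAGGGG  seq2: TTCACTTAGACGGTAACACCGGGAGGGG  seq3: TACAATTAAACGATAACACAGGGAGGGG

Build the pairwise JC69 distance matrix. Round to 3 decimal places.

seq1–seq2: 7/28 sites differ → p = 0.25, d = −0.75 ln(1 − 0.333333) = 0.304098 ≈ 0.304.
seq1–seq3: 6/28 sites differ → p ≈ 0.214286, d = −0.75 ln(1 − 0.285715) = 0.252355 ≈ 0.252.
seq2–seq3: 5/28 sites differ → p ≈ 0.178571, d = −0.75 ln(1 − 0.238095) = 0.203950 ≈ 0.204.

d(seq1,seq2) = 0.304, d(seq1,seq3) = 0.252, d(seq2,seq3) = 0.204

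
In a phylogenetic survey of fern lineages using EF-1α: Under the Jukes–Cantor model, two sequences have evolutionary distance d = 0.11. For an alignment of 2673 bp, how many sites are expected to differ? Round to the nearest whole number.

Invert JC69: p = (3/4)(1 − e^(−4d/3)) = 0.75 × (1 − e^(-0.146667)) = 0.75 × (1 − 0.863582) = 0.102314.
Expected differing sites = pL ≈ 0.102314 × 2673 = 273.485322 ≈ 273.

273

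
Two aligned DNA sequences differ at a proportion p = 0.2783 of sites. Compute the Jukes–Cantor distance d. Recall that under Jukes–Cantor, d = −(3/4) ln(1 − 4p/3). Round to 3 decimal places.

d = −(3/4) ln(1 − 4p/3) = −0.75 ln(1 − 0.371067) = −0.75 ln(0.628933)
  = −0.75 × (-0.463731) = 0.347798 substitutions/site.

0.348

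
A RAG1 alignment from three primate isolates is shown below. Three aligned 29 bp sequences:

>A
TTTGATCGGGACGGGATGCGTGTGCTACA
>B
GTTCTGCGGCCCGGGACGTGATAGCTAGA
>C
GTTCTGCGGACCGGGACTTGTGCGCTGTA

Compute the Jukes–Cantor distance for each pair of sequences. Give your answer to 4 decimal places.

A–B: 12/29 sites differ → p ≈ 0.413793, d = −0.75 ln(1 − 0.551724) = 0.601760 ≈ 0.6018.
A–C: 12/29 sites differ → p ≈ 0.413793, d = −0.75 ln(1 − 0.551724) = 0.601760 ≈ 0.6018.
B–C: 7/29 sites differ → p ≈ 0.241379, d = −0.75 ln(1 − 0.321839) = 0.291278 ≈ 0.2913.

d(A,B) = 0.6018, d(A,C) = 0.6018, d(B,C) = 0.2913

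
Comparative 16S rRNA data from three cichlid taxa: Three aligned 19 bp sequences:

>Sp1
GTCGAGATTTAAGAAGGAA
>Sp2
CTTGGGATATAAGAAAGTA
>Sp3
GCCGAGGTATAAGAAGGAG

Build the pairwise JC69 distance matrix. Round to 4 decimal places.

d(Sp1,Sp2) = 0.4099, d(Sp1,Sp3) = 0.2471, d(Sp2,Sp3) = 0.6181

Sp1–Sp2: 6/19 sites differ → p ≈ 0.315789, d = −0.75 ln(1 − 0.421052) = 0.409907 ≈ 0.4099.
Sp1–Sp3: 4/19 sites differ → p ≈ 0.210526, d = −0.75 ln(1 − 0.280701) = 0.247109 ≈ 0.2471.
Sp2–Sp3: 8/19 sites differ → p ≈ 0.421053, d = −0.75 ln(1 − 0.561404) = 0.618132 ≈ 0.6181.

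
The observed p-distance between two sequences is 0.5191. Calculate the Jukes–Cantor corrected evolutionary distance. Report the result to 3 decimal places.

0.884

d = −(3/4) ln(1 − 4p/3) = −0.75 ln(1 − 0.692133) = −0.75 ln(0.307867)
  = −0.75 × (-1.178087) = 0.883565 substitutions/site.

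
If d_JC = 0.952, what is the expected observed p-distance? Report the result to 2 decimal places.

0.54

p = (3/4)(1 − e^(−4d/3)) = 0.75 × (1 − e^(-1.269333)) = 0.75 × (1 − 0.281019) = 0.539236.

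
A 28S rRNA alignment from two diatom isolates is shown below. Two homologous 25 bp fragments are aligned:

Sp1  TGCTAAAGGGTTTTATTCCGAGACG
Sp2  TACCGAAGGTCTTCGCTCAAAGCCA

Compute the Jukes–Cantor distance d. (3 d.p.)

The sequences differ at 12 of 25 sites, so p = 12/25 = 0.48.
d = −(3/4) ln(1 − 4p/3) = −0.75 ln(1 − 0.64) = −0.75 ln(0.36)
  = −0.75 × (-1.021651) = 0.766238 substitutions/site.

0.766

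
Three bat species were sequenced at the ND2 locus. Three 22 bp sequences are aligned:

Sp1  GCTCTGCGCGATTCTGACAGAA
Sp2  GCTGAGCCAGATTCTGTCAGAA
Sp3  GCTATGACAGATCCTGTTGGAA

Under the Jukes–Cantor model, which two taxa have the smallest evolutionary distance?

Sp1 and Sp2

Sp1–Sp2: 5/22 differ, p = 0.227, d = 0.271.
Sp1–Sp3: 8/22 differ, p = 0.364, d = 0.497.
Sp2–Sp3: 6/22 differ, p = 0.273, d = 0.339.
The smallest distance is between Sp1 and Sp2.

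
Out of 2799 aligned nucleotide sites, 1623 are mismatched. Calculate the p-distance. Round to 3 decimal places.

p = 1623/2799 = 0.579849… ≈ 0.580 (to 3 d.p.).

0.580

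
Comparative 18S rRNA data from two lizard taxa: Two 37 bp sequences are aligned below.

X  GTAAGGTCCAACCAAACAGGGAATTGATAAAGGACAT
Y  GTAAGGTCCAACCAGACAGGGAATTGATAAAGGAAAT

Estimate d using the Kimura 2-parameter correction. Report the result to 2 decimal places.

Of 37 sites, 1 differences are transitions and 1 are transversions, so P = 1/37 ≈ 0.027027 and Q = 1/37 ≈ 0.027027.
Under the Kimura two-parameter model, d = −½ ln(1 − 2P − Q) − ¼ ln(1 − 2Q).
1 − 2P − Q = 0.918919, giving −½ ln(0.918919) = 0.042279.
1 − 2Q = 0.945946, giving −¼ ln(0.945946) = 0.013892.
d = 0.042279 + 0.013892 = 0.056171.

0.06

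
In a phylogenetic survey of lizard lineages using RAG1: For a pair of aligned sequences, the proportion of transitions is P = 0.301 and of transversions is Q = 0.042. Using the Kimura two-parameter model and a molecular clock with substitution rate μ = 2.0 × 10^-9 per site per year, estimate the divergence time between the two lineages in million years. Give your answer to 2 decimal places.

Under the Kimura two-parameter model, d = −½ ln(1 − 2P − Q) − ¼ ln(1 − 2Q).
1 − 2P − Q = 0.356, giving −½ ln(0.356) = 0.516412.
1 − 2Q = 0.916, giving −¼ ln(0.916) = 0.021935.
d = 0.516412 + 0.021935 = 0.538347.
Under a molecular clock d = 2μt, so t = d/(2μ) = 0.538347 / (2 × 2.0 × 10^-9) = 134.59 million years.

134.59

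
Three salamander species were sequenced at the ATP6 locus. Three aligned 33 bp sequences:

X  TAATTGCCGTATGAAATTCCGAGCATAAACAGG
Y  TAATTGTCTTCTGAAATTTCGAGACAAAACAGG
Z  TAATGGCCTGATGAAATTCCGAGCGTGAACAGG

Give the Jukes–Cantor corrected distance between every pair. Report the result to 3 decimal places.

X–Y: 7/33 sites differ → p ≈ 0.212121, d = −0.75 ln(1 − 0.282828) = 0.249330 ≈ 0.249.
X–Z: 5/33 sites differ → p ≈ 0.151515, d = −0.75 ln(1 − 0.20202) = 0.169254 ≈ 0.169.
Y–Z: 9/33 sites differ → p ≈ 0.272727, d = −0.75 ln(1 − 0.363636) = 0.338988 ≈ 0.339.

d(X,Y) = 0.249, d(X,Z) = 0.169, d(Y,Z) = 0.339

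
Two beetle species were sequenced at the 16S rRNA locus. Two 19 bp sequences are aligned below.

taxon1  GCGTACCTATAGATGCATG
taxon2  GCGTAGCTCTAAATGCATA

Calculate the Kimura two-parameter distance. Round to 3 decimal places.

0.249

Of 19 sites, 2 differences are transitions and 2 are transversions, so P = 2/19 ≈ 0.105263 and Q = 2/19 ≈ 0.105263.
Under the Kimura two-parameter model, d = −½ ln(1 − 2P − Q) − ¼ ln(1 − 2Q).
1 − 2P − Q = 0.684211, giving −½ ln(0.684211) = 0.189744.
1 − 2Q = 0.789474, giving −¼ ln(0.789474) = 0.059097.
d = 0.189744 + 0.059097 = 0.248841.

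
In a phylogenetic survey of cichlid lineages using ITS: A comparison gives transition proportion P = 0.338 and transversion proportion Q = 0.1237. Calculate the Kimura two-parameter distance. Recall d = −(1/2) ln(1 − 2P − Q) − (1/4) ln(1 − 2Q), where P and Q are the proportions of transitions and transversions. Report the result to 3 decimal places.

0.875

Under the Kimura two-parameter model, d = −½ ln(1 − 2P − Q) − ¼ ln(1 − 2Q).
1 − 2P − Q = 0.2003, giving −½ ln(0.2003) = 0.803970.
1 − 2Q = 0.7526, giving −¼ ln(0.7526) = 0.071055.
d = 0.803970 + 0.071055 = 0.875025.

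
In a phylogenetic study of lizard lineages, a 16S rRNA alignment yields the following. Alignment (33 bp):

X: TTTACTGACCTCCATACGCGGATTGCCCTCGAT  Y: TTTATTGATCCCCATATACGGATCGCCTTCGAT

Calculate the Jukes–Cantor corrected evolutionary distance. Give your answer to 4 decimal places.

0.2493

The sequences differ at 7 of 33 sites (5, 9, 11, 17, 18, 24, 28), so p = 7/33 ≈ 0.212121.
d = −(3/4) ln(1 − 4p/3) = −0.75 ln(1 − 0.282828) = −0.75 ln(0.717172)
  = −0.75 × (-0.332440) = 0.249330 substitutions/site.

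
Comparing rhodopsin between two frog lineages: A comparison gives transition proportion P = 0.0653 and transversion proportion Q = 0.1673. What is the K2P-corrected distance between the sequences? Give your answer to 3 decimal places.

Under the Kimura two-parameter model, d = −½ ln(1 − 2P − Q) − ¼ ln(1 − 2Q).
1 − 2P − Q = 0.7021, giving −½ ln(0.7021) = 0.176840.
1 − 2Q = 0.6654, giving −¼ ln(0.6654) = 0.101842.
d = 0.176840 + 0.101842 = 0.278682.

0.279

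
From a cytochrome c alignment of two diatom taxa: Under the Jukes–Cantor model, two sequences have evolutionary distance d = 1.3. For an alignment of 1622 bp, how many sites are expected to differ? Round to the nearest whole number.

Invert JC69: p = (3/4)(1 − e^(−4d/3)) = 0.75 × (1 − e^(-1.733333)) = 0.75 × (1 − 0.176695) = 0.617479.
Expected differing sites = pL ≈ 0.617479 × 1622 = 1001.550938 ≈ 1002.

1002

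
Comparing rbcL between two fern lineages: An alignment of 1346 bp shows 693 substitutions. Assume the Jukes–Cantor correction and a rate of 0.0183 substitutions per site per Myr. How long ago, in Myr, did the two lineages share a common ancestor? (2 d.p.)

p = 693/1346 ≈ 0.514859.
d = −(3/4) ln(1 − 4p/3) = −0.75 ln(1 − 0.686479) = −0.75 ln(0.313521)
  = −0.75 × (-1.159889) = 0.869917 substitutions/site.
Under a molecular clock d = 2μt, so t = d/(2μ) = 0.869917 / (2 × 0.0183) = 23.77 Myr.

23.77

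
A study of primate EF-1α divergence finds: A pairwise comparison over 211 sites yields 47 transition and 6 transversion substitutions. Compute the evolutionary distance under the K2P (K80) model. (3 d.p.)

P = 47/211 ≈ 0.222749 and Q = 6/211 ≈ 0.028436.
Under the Kimura two-parameter model, d = −½ ln(1 − 2P − Q) − ¼ ln(1 − 2Q).
1 − 2P − Q = 0.526066, giving −½ ln(0.526066) = 0.321164.
1 − 2Q = 0.943128, giving −¼ ln(0.943128) = 0.014638.
d = 0.321164 + 0.014638 = 0.335802.

0.336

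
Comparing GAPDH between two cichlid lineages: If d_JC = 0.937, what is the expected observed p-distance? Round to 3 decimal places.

0.535

p = (3/4)(1 − e^(−4d/3)) = 0.75 × (1 − e^(-1.249333)) = 0.75 × (1 − 0.286696) = 0.534978.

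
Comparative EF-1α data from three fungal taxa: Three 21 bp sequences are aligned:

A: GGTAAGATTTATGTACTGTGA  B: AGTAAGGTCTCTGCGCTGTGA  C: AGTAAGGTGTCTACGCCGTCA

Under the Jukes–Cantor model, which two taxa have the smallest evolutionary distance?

A–B: 6/21 differ, p = 0.286, d = 0.360.
A–C: 9/21 differ, p = 0.429, d = 0.635.
B–C: 4/21 differ, p = 0.190, d = 0.220.
The smallest distance is between B and C.

B and C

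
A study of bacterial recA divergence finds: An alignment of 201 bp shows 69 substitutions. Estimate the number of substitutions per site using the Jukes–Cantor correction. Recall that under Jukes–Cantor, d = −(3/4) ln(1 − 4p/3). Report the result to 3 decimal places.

p = 69/201 ≈ 0.343284.
d = −(3/4) ln(1 − 4p/3) = −0.75 ln(1 − 0.457712) = −0.75 ln(0.542288)
  = −0.75 × (-0.611958) = 0.458969 substitutions/site.

0.459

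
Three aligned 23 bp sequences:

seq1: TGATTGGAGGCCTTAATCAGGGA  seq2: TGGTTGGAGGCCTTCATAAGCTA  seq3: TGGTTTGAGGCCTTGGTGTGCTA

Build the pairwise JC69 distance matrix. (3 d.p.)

seq1–seq2: 5/23 sites differ → p ≈ 0.217391, d = −0.75 ln(1 − 0.289855) = 0.256715 ≈ 0.257.
seq1–seq3: 8/23 sites differ → p ≈ 0.347826, d = −0.75 ln(1 − 0.463768) = 0.467391 ≈ 0.467.
seq2–seq3: 5/23 sites differ → p ≈ 0.217391, d = −0.75 ln(1 − 0.289855) = 0.256715 ≈ 0.257.

d(seq1,seq2) = 0.257, d(seq1,seq3) = 0.467, d(seq2,seq3) = 0.257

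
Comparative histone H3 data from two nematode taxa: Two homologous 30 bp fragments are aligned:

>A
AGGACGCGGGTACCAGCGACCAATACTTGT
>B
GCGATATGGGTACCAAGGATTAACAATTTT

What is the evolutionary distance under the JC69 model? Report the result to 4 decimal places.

0.5716

The sequences differ at 12 of 30 sites, so p = 12/30 = 0.4.
d = −(3/4) ln(1 − 4p/3) = −0.75 ln(1 − 0.533333) = −0.75 ln(0.466667)
  = −0.75 × (-0.762139) = 0.571604 substitutions/site.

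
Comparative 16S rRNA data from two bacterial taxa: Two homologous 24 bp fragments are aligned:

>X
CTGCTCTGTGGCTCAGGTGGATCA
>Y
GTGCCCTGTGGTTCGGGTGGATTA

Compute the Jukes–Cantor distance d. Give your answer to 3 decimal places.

The sequences differ at 5 of 24 sites (1, 5, 12, 15, 23), so p = 5/24 ≈ 0.208333.
d = −(3/4) ln(1 − 4p/3) = −0.75 ln(1 − 0.277777) = −0.75 ln(0.722223)
  = −0.75 × (-0.325421) = 0.244066 substitutions/site.

0.244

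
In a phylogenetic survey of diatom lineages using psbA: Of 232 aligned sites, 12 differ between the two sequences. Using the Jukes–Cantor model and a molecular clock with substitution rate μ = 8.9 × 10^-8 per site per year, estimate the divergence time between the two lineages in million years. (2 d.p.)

0.30

p = 12/232 ≈ 0.051724.
d = −(3/4) ln(1 − 4p/3) = −0.75 ln(1 − 0.068965) = −0.75 ln(0.931035)
  = −0.75 × (-0.071458) = 0.053594 substitutions/site.
Under a molecular clock d = 2μt, so t = d/(2μ) = 0.053594 / (2 × 8.9 × 10^-8) = 0.30 million years.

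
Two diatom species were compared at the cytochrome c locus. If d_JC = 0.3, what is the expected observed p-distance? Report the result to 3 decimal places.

0.247

p = (3/4)(1 − e^(−4d/3)) = 0.75 × (1 − e^(-0.4)) = 0.75 × (1 − 0.670320) = 0.247260.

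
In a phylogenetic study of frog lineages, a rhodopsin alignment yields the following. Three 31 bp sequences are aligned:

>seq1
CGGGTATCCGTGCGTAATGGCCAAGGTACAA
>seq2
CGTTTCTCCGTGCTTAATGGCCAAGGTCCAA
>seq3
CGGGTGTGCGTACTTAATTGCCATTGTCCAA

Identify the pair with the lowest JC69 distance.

seq1 and seq2

seq1–seq2: 5/31 differ, p = 0.161, d = 0.182.
seq1–seq3: 8/31 differ, p = 0.258, d = 0.316.
seq2–seq3: 8/31 differ, p = 0.258, d = 0.316.
The smallest distance is between seq1 and seq2.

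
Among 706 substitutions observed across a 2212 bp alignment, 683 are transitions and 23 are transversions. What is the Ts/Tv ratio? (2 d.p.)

R = 683/23 = 29.695652… ≈ 29.70 (to 2 d.p.).

29.70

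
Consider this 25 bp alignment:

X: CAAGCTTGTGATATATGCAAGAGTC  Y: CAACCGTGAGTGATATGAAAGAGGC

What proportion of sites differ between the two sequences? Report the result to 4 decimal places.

The sequences differ at 7 of 25 positions (sites 4, 6, 9, 11, 12, 18, 24).
p = 7/25 = 0.2800.

0.2800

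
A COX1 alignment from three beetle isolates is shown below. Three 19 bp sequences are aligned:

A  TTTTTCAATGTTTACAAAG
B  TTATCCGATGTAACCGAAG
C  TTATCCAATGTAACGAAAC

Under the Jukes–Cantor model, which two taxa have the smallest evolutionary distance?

B and C

A–B: 7/19 differ, p = 0.368, d = 0.507.
A–C: 7/19 differ, p = 0.368, d = 0.507.
B–C: 4/19 differ, p = 0.211, d = 0.247.
The smallest distance is between B and C.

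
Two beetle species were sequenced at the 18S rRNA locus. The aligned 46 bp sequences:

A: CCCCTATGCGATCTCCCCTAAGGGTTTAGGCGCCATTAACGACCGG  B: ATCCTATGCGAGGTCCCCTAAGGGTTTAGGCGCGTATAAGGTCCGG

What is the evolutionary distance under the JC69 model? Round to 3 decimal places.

The sequences differ at 9 of 46 sites (1, 2, 12, 13, 34, 35, 36, 40, 42), so p = 9/46 ≈ 0.195652.
d = −(3/4) ln(1 − 4p/3) = −0.75 ln(1 − 0.260869) = −0.75 ln(0.739131)
  = −0.75 × (-0.302280) = 0.226710 substitutions/site.

0.227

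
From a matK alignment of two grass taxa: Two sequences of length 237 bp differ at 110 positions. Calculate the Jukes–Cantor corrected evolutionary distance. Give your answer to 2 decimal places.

0.72

p = 110/237 ≈ 0.464135.
d = −(3/4) ln(1 − 4p/3) = −0.75 ln(1 − 0.618847) = −0.75 ln(0.381153)
  = −0.75 × (-0.964554) = 0.723416 substitutions/site.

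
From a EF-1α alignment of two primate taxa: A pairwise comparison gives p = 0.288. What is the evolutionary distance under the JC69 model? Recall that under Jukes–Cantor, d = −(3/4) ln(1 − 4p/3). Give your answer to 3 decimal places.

0.363

d = −(3/4) ln(1 − 4p/3) = −0.75 ln(1 − 0.384) = −0.75 ln(0.616)
  = −0.75 × (-0.484508) = 0.363381 substitutions/site.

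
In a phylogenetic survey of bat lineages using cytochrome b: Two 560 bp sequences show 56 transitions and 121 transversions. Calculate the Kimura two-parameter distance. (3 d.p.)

P = 56/560 = 0.1 and Q = 121/560 ≈ 0.216071.
Under the Kimura two-parameter model, d = −½ ln(1 − 2P − Q) − ¼ ln(1 − 2Q).
1 − 2P − Q = 0.583929, giving −½ ln(0.583929) = 0.268988.
1 − 2Q = 0.567858, giving −¼ ln(0.567858) = 0.141471.
d = 0.268988 + 0.141471 = 0.410459.

0.410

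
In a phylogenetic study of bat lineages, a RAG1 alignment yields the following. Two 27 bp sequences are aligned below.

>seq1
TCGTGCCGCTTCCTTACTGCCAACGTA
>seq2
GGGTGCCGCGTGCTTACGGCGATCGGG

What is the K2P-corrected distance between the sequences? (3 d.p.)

Of 27 sites, 1 differences are transitions and 8 are transversions, so P = 1/27 ≈ 0.037037 and Q = 8/27 ≈ 0.296296.
Under the Kimura two-parameter model, d = −½ ln(1 − 2P − Q) − ¼ ln(1 − 2Q).
1 − 2P − Q = 0.62963, giving −½ ln(0.62963) = 0.231311.
1 − 2Q = 0.407408, giving −¼ ln(0.407408) = 0.224485.
d = 0.231311 + 0.224485 = 0.455796.

0.456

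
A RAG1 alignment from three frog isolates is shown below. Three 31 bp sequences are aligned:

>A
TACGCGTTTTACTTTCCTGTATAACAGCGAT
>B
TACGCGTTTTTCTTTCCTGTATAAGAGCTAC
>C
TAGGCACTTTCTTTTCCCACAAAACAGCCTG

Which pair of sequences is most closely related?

A and B

A–B: 4/31 differ, p = 0.129, d = 0.142.
A–C: 12/31 differ, p = 0.387, d = 0.544.
B–C: 13/31 differ, p = 0.419, d = 0.614.
The smallest distance is between A and B.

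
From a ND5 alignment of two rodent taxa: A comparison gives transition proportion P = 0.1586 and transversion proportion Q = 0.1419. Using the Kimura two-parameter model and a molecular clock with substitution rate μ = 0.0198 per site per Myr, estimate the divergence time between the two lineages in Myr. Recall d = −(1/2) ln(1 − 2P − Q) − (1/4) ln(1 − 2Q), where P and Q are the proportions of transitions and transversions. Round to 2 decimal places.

Under the Kimura two-parameter model, d = −½ ln(1 − 2P − Q) − ¼ ln(1 − 2Q).
1 − 2P − Q = 0.5409, giving −½ ln(0.5409) = 0.307260.
1 − 2Q = 0.7162, giving −¼ ln(0.7162) = 0.083449.
d = 0.307260 + 0.083449 = 0.390709.
Under a molecular clock d = 2μt, so t = d/(2μ) = 0.390709 / (2 × 0.0198) = 9.87 Myr.

9.87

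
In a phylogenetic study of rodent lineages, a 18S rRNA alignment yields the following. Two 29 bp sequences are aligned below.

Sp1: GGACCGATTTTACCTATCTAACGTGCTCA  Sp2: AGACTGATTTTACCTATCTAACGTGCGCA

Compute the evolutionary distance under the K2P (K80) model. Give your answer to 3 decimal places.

0.112

Of 29 sites, 2 differences are transitions and 1 are transversions, so P = 2/29 ≈ 0.068966 and Q = 1/29 ≈ 0.034483.
Under the Kimura two-parameter model, d = −½ ln(1 − 2P − Q) − ¼ ln(1 − 2Q).
1 − 2P − Q = 0.827585, giving −½ ln(0.827585) = 0.094622.
1 − 2Q = 0.931034, giving −¼ ln(0.931034) = 0.017865.
d = 0.094622 + 0.017865 = 0.112487.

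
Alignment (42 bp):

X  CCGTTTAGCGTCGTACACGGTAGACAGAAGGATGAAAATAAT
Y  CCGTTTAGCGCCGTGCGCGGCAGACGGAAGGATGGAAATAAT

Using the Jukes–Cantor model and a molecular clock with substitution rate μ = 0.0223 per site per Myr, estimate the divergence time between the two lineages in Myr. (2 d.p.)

3.55

The sequences differ at 6 of 42 sites (11, 15, 17, 21, 26, 35), so p = 6/42 ≈ 0.142857.
d = −(3/4) ln(1 − 4p/3) = −0.75 ln(1 − 0.190476) = −0.75 ln(0.809524)
  = −0.75 × (-0.211309) = 0.158482 substitutions/site.
Under a molecular clock d = 2μt, so t = d/(2μ) = 0.158482 / (2 × 0.0223) = 3.55 Myr.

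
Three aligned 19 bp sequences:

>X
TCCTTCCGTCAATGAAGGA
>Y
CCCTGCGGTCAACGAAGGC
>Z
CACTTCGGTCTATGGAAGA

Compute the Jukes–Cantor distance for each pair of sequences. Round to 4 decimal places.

X–Y: 5/19 sites differ → p ≈ 0.263158, d = −0.75 ln(1 − 0.350877) = 0.324100 ≈ 0.3241.
X–Z: 6/19 sites differ → p ≈ 0.315789, d = −0.75 ln(1 − 0.421052) = 0.409907 ≈ 0.4099.
Y–Z: 7/19 sites differ → p ≈ 0.368421, d = −0.75 ln(1 − 0.491228) = 0.506816 ≈ 0.5068.

d(X,Y) = 0.3241, d(X,Z) = 0.4099, d(Y,Z) = 0.5068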